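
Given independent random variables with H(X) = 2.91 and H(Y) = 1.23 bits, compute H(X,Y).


For independent variables, H(X,Y) = H(X) + H(Y) = 2.91 + 1.23 = 4.14

4.14 bits


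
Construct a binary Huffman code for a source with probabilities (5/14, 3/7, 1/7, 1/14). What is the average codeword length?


Huffman construction (repeatedly merge the two least-probable nodes; each merge adds 1 bit to every symbol beneath it): 1/14 + 1/7 = 3/14; 3/14 + 5/14 = 4/7; 3/7 + 4/7 = 1. Resulting codeword lengths (in the order the probabilities were given): (2, 1, 3, 3). L_avg = sum(p_i * l_i) = 5/14*2 + 3/7*1 + 1/7*3 + 1/14*3 = 25/14 = 1.7857

1.7857 bits


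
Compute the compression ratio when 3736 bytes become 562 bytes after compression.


Ratio = original / compressed = 3736 / 562 = 6.6477

6.6477


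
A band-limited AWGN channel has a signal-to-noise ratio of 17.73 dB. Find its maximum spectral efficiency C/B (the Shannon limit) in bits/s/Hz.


SNR_linear = 10^(17.73/10) = 59.2925; C/B = log2(1 + SNR_linear) = log2(1 + 59.2925) = 5.9139

5.9139 bits/s/Hz


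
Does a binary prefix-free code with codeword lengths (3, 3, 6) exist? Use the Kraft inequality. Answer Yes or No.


Kraft sum = sum(2^(-l_i)) = 0.2656, need <= 1. Result: satisfied (a binary prefix-free code with these lengths exists)

Yes


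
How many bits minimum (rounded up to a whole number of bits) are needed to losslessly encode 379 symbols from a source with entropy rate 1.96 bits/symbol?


Minimum bits >= n * H = 379 * 1.96 = 742.84, rounded up to a whole number of bits = 743

743 bits


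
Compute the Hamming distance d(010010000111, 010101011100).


Count differing positions: . . . ^ ^ ^ . ^ ^ . ^ ^ = 7 differences

7


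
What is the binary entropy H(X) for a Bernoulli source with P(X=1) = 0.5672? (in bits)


H = -p*log2(p) - (1-p)*log2(1-p). -0.5672*log2(0.5672) = 0.464010; -0.4328*log2(0.4328) = 0.522921. H = 0.464010 + 0.522921 = 0.9869

0.9869 bits


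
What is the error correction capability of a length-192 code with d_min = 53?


Correction capability = floor((d-1)/2) = floor((53-1)/2) = 26

26 errors


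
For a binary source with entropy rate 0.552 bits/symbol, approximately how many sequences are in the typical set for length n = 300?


log2|A_typical| = nH = 300 * 0.552 = 165.6, so |A_typical| ~ 2^165.6 = 7.089e+49

7.089e+49


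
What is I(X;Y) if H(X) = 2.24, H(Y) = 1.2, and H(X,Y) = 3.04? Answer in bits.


I(X;Y) = H(X) + H(Y) - H(X,Y) = 2.24 + 1.2 - 3.04 = 0.4

0.4 bits


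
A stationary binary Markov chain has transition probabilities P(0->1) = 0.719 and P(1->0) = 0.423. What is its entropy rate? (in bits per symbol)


Stationary distribution: pi_0 = p10/(p01+p10) = 0.3704, pi_1 = 0.6296. Entropy rate H' = pi_0*H(p01) + pi_1*H(p10) = 0.3704*0.8568 + 0.6296*0.9828 = 0.9361

0.9361 bits/symbol


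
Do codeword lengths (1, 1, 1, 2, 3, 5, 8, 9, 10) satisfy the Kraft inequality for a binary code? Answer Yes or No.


Kraft sum = sum(2^(-l_i)) = 1.9131, need <= 1. Result: violated (a binary prefix-free code with these lengths cannot exist)

No


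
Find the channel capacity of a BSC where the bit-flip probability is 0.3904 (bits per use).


H(p) = -p*log2(p) - (1-p)*log2(1-p) = -0.3904*log2(0.3904) - 0.6096*log2(0.6096) = 0.529763 + 0.435294 = 0.9651. C = 1 - H(p) = 1 - 0.9651 = 0.0349

0.0349 bits


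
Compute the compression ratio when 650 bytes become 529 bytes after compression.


Ratio = original / compressed = 650 / 529 = 1.2287

1.2287


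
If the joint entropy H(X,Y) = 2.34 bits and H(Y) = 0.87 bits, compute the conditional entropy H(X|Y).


H(X|Y) = H(X,Y) - H(Y) = 2.34 - 0.87 = 1.47

1.47 bits


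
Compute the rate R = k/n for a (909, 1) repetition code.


Rate = k/n = 1/909

1/909


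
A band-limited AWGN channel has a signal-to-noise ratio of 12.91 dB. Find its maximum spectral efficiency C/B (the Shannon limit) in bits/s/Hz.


SNR_linear = 10^(12.91/10) = 19.5434; C/B = log2(1 + SNR_linear) = log2(1 + 19.5434) = 4.3606

4.3606 bits/s/Hz


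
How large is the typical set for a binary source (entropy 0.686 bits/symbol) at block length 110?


log2|A_typical| = nH = 110 * 0.686 = 75.46, so |A_typical| ~ 2^75.46 = 5.197e+22

5.197e+22


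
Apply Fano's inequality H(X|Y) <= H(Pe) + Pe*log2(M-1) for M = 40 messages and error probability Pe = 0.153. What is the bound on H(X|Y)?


H(Pe) = -Pe*log2(Pe) - (1-Pe)*log2(1-Pe) = -0.153*log2(0.153) - 0.847*log2(0.847) = 0.414385 + 0.202913 = 0.6173. Pe*log2(M-1) = 0.153*log2(39) = 0.808667. Bound = H(Pe) + Pe*log2(M-1) = 0.414385 + 0.202913 + 0.808667 = 1.426

1.426 bits


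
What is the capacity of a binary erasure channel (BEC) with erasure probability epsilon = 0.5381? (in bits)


C = 1 - epsilon = 1 - 0.5381 = 0.4619

0.4619 bits


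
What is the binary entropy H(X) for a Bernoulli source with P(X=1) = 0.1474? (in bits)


H = -p*log2(p) - (1-p)*log2(1-p). -0.1474*log2(0.1474) = 0.407147; -0.8526*log2(0.8526) = 0.196148. H = 0.407147 + 0.196148 = 0.6033

0.6033 bits


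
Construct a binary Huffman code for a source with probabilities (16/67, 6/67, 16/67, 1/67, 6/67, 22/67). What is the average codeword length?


Huffman construction (repeatedly merge the two least-probable nodes; each merge adds 1 bit to every symbol beneath it): 1/67 + 6/67 = 7/67; 6/67 + 7/67 = 13/67; 13/67 + 16/67 = 29/67; 16/67 + 22/67 = 38/67; 29/67 + 38/67 = 1. Resulting codeword lengths (in the order the probabilities were given): (2, 4, 2, 4, 3, 2). L_avg = sum(p_i * l_i) = 16/67*2 + 6/67*4 + 16/67*2 + 1/67*4 + 6/67*3 + 22/67*2 = 154/67 = 2.2985

2.2985 bits


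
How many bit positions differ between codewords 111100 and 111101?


Count differing positions: . . . . . ^ = 1 differences

1


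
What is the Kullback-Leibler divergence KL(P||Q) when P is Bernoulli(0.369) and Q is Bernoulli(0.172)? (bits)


KL = p*log2(p/q) + (1-p)*log2((1-p)/(1-q)) = 0.369*log2(0.369/0.172) + 0.631*log2(0.631/0.828) = 0.159

0.159 bits


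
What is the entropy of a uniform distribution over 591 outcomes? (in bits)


H = log2(n) = log2(591) = 9.207

9.207 bits


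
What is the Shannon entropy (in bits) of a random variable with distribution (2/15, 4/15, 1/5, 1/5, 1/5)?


H = -sum(p_i * log2(p_i)). Terms: -(2/15)*log2(2/15) = 0.387585; -(4/15)*log2(4/15) = 0.508504; -(1/5)*log2(1/5) = 0.464386; -(1/5)*log2(1/5) = 0.464386; -(1/5)*log2(1/5) = 0.464386. H = 0.387585 + 0.508504 + 0.464386 + 0.464386 + 0.464386 = 2.2892

2.2892 bits


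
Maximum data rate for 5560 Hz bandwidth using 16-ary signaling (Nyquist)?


Rate = 2 * B * log2(M) = 2 * 5560 * 4.0 = 44480.0

44480.0 bps


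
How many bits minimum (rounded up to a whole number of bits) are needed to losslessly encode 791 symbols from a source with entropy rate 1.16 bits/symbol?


Minimum bits >= n * H = 791 * 1.16 = 917.56, rounded up to a whole number of bits = 918

918 bits


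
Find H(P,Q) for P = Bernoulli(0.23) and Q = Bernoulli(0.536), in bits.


H(P,Q) = -p*log2(q) - (1-p)*log2(1-q). -0.23*log2(0.536) = 0.206930; -0.77*log2(0.464) = 0.853009. H(P,Q) = 0.206930 + 0.853009 = 1.0599

1.0599 bits


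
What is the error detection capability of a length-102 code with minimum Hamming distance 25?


Detection capability = d_min - 1 = 25 - 1 = 24

24 errors


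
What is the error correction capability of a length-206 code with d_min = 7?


Correction capability = floor((d-1)/2) = floor((7-1)/2) = 3

3 errors


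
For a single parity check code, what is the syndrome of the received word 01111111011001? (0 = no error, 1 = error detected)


Syndrome = XOR of all bits = 0 XOR 1 XOR 1 XOR 1 XOR 1 XOR 1 XOR 1 XOR 1 XOR 0 XOR 1 XOR 1 XOR 0 XOR 0 XOR 1 = 0

0


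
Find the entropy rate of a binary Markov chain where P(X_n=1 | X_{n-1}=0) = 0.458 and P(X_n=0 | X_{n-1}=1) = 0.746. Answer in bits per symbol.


Stationary distribution: pi_0 = p10/(p01+p10) = 0.6196, pi_1 = 0.3804. Entropy rate H' = pi_0*H(p01) + pi_1*H(p10) = 0.6196*0.9949 + 0.3804*0.8176 = 0.9274

0.9274 bits/symbol


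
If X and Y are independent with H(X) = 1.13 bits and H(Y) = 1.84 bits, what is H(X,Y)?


For independent variables, H(X,Y) = H(X) + H(Y) = 1.13 + 1.84 = 2.97

2.97 bits


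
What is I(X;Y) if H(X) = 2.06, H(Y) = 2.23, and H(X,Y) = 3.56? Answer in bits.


I(X;Y) = H(X) + H(Y) - H(X,Y) = 2.06 + 2.23 - 3.56 = 0.73

0.73 bits


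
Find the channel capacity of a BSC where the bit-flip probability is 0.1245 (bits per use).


H(p) = -p*log2(p) - (1-p)*log2(1-p) = -0.1245*log2(0.1245) - 0.8755*log2(0.8755) = 0.374220 + 0.167939 = 0.5422. C = 1 - H(p) = 1 - 0.5422 = 0.4578

0.4578 bits


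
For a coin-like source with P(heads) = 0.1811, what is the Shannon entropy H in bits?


H = -p*log2(p) - (1-p)*log2(1-p). -0.1811*log2(0.1811) = 0.446437; -0.8189*log2(0.8189) = 0.236040. H = 0.446437 + 0.236040 = 0.6825

0.6825 bits


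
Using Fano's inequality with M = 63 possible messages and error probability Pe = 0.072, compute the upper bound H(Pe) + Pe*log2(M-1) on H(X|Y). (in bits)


H(Pe) = -Pe*log2(Pe) - (1-Pe)*log2(1-Pe) = -0.072*log2(0.072) - 0.928*log2(0.928) = 0.273302 + 0.100041 = 0.3733. Pe*log2(M-1) = 0.072*log2(62) = 0.428702. Bound = H(Pe) + Pe*log2(M-1) = 0.273302 + 0.100041 + 0.428702 = 0.802

0.802 bits


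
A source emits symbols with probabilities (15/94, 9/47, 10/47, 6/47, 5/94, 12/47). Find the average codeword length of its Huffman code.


Huffman construction (repeatedly merge the two least-probable nodes; each merge adds 1 bit to every symbol beneath it): 5/94 + 6/47 = 17/94; 15/94 + 17/94 = 16/47; 9/47 + 10/47 = 19/47; 12/47 + 16/47 = 28/47; 19/47 + 28/47 = 1. Resulting codeword lengths (in the order the probabilities were given): (3, 2, 2, 4, 4, 2). L_avg = sum(p_i * l_i) = 15/94*3 + 9/47*2 + 10/47*2 + 6/47*4 + 5/94*4 + 12/47*2 = 237/94 = 2.5213

2.5213 bits


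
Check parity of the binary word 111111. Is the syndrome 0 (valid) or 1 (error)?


Syndrome = XOR of all bits = 1 XOR 1 XOR 1 XOR 1 XOR 1 XOR 1 = 0

0


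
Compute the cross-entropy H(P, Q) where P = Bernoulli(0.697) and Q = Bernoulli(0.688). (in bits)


H(P,Q) = -p*log2(q) - (1-p)*log2(1-q). -0.697*log2(0.688) = 0.376045; -0.303*log2(0.312) = 0.509156. H(P,Q) = 0.376045 + 0.509156 = 0.8852

0.8852 bits


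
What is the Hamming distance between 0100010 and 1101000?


Count differing positions: ^ . . ^ . ^ . = 3 differences

3


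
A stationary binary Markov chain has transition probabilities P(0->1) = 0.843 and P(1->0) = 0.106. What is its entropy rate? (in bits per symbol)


Stationary distribution: pi_0 = p10/(p01+p10) = 0.1117, pi_1 = 0.8883. Entropy rate H' = pi_0*H(p01) + pi_1*H(p10) = 0.1117*0.6271 + 0.8883*0.4877 = 0.5033

0.5033 bits/symbol


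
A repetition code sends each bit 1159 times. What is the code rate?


Rate = k/n = 1/1159

1/1159


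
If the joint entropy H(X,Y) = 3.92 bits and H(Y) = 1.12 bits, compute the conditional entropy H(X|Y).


H(X|Y) = H(X,Y) - H(Y) = 3.92 - 1.12 = 2.8

2.8 bits


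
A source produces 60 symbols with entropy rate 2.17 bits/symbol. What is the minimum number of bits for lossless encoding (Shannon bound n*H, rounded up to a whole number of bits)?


Minimum bits >= n * H = 60 * 2.17 = 130.2, rounded up to a whole number of bits = 131

131 bits


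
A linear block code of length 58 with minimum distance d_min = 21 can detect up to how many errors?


Detection capability = d_min - 1 = 21 - 1 = 20

20 errors


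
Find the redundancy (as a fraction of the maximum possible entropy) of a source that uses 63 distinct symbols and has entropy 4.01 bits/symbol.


H_max = log2(K) = log2(63) = 5.9773 bits/symbol. Redundancy = 1 - H/H_max = 1 - 4.01/5.9773 = 1 - 0.6709 = 0.3291

0.3291


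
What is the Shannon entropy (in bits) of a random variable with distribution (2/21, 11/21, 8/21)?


H = -sum(p_i * log2(p_i)). Terms: -(2/21)*log2(2/21) = 0.323078; -(11/21)*log2(11/21) = 0.488654; -(8/21)*log2(8/21) = 0.530407. H = 0.323078 + 0.488654 + 0.530407 = 1.3421

1.3421 bits


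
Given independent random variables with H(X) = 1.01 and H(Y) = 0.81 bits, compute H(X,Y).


For independent variables, H(X,Y) = H(X) + H(Y) = 1.01 + 0.81 = 1.82

1.82 bits


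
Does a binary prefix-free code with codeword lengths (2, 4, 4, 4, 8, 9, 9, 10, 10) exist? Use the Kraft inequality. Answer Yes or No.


Kraft sum = sum(2^(-l_i)) = 0.4473, need <= 1. Result: satisfied (a binary prefix-free code with these lengths exists)

Yes


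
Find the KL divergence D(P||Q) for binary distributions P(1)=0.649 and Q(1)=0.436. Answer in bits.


KL = p*log2(p/q) + (1-p)*log2((1-p)/(1-q)) = 0.649*log2(0.649/0.436) + 0.351*log2(0.351/0.564) = 0.1323

0.1323 bits


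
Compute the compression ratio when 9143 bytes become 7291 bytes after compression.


Ratio = original / compressed = 9143 / 7291 = 1.254

1.254


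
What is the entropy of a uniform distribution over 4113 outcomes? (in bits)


H = log2(n) = log2(4113) = 12.006

12.006 bits


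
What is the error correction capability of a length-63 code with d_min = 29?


Correction capability = floor((d-1)/2) = floor((29-1)/2) = 14

14 errors


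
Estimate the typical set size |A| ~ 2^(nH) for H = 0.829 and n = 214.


log2|A_typical| = nH = 214 * 0.829 = 177.406, so |A_typical| ~ 2^177.406 = 2.538e+53

2.538e+53


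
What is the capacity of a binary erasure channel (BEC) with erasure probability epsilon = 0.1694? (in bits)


C = 1 - epsilon = 1 - 0.1694 = 0.8306

0.8306 bits


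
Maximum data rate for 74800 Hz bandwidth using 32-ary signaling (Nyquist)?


Rate = 2 * B * log2(M) = 2 * 74800 * 5.0 = 748000.0

748000.0 bps


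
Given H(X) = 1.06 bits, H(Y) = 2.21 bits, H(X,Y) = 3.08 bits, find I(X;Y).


I(X;Y) = H(X) + H(Y) - H(X,Y) = 1.06 + 2.21 - 3.08 = 0.19

0.19 bits


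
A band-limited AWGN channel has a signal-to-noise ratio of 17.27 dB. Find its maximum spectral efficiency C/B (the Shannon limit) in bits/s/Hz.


SNR_linear = 10^(17.27/10) = 53.3335; C/B = log2(1 + SNR_linear) = log2(1 + 53.3335) = 5.7638

5.7638 bits/s/Hz


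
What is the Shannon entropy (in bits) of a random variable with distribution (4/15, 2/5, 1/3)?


H = -sum(p_i * log2(p_i)). Terms: -(4/15)*log2(4/15) = 0.508504; -(2/5)*log2(2/5) = 0.528771; -(1/3)*log2(1/3) = 0.528321. H = 0.508504 + 0.528771 + 0.528321 = 1.5656

1.5656 bits


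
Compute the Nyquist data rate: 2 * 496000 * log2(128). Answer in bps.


Rate = 2 * B * log2(M) = 2 * 496000 * 7.0 = 6944000.0

6944000.0 bps


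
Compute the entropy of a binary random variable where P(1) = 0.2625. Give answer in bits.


H = -p*log2(p) - (1-p)*log2(1-p). -0.2625*log2(0.2625) = 0.506523; -0.7375*log2(0.7375) = 0.323973. H = 0.506523 + 0.323973 = 0.8305

0.8305 bits


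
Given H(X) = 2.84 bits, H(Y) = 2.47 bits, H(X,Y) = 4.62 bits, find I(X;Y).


I(X;Y) = H(X) + H(Y) - H(X,Y) = 2.84 + 2.47 - 4.62 = 0.69

0.69 bits


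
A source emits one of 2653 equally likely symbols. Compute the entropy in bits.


H = log2(n) = log2(2653) = 11.3734

11.3734 bits


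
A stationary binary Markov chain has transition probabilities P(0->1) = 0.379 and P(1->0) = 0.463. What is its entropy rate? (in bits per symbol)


Stationary distribution: pi_0 = p10/(p01+p10) = 0.5499, pi_1 = 0.4501. Entropy rate H' = pi_0*H(p01) + pi_1*H(p10) = 0.5499*0.9573 + 0.4501*0.996 = 0.9748

0.9748 bits/symbol


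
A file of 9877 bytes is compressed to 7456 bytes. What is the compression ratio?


Ratio = original / compressed = 9877 / 7456 = 1.3247

1.3247


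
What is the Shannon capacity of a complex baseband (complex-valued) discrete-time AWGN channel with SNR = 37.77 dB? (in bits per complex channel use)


SNR_linear = 10^(37.77/10) = 5984.116; C = log2(1 + SNR_linear) = log2(1 + 5984.116) = 12.5472

12.5472 bits/channel use


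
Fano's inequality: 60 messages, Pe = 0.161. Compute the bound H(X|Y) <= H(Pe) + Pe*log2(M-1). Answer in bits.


H(Pe) = -Pe*log2(Pe) - (1-Pe)*log2(1-Pe) = -0.161*log2(0.161) - 0.839*log2(0.839) = 0.424214 + 0.212483 = 0.6367. Pe*log2(M-1) = 0.161*log2(59) = 0.947106. Bound = H(Pe) + Pe*log2(M-1) = 0.424214 + 0.212483 + 0.947106 = 1.5838

1.5838 bits


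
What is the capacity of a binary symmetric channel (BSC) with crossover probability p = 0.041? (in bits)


H(p) = -p*log2(p) - (1-p)*log2(1-p) = -0.041*log2(0.041) - 0.959*log2(0.959) = 0.188938 + 0.057921 = 0.2469. C = 1 - H(p) = 1 - 0.2469 = 0.7531

0.7531 bits


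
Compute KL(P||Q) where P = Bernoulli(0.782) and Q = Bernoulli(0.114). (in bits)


KL = p*log2(p/q) + (1-p)*log2((1-p)/(1-q)) = 0.782*log2(0.782/0.114) + 0.218*log2(0.218/0.886) = 1.7315

1.7315 bits


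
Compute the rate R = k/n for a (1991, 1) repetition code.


Rate = k/n = 1/1991

1/1991


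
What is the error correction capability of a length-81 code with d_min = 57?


Correction capability = floor((d-1)/2) = floor((57-1)/2) = 28

28 errors


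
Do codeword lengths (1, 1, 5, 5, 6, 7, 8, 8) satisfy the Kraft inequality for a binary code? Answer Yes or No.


Kraft sum = sum(2^(-l_i)) = 1.0938, need <= 1. Result: violated (a binary prefix-free code with these lengths cannot exist)

No


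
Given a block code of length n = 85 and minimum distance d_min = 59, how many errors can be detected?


Detection capability = d_min - 1 = 59 - 1 = 58

58 errors


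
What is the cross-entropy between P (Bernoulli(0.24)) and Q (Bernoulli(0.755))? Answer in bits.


H(P,Q) = -p*log2(q) - (1-p)*log2(1-q). -0.24*log2(0.755) = 0.097308; -0.76*log2(0.245) = 1.542151. H(P,Q) = 0.097308 + 1.542151 = 1.6395

1.6395 bits


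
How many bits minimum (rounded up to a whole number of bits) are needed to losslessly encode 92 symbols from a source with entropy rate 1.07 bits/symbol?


Minimum bits >= n * H = 92 * 1.07 = 98.44, rounded up to a whole number of bits = 99

99 bits


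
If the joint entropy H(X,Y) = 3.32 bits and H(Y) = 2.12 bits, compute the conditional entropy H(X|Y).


H(X|Y) = H(X,Y) - H(Y) = 3.32 - 2.12 = 1.2

1.2 bits


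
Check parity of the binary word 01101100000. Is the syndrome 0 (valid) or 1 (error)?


Syndrome = XOR of all bits = 0 XOR 1 XOR 1 XOR 0 XOR 1 XOR 1 XOR 0 XOR 0 XOR 0 XOR 0 XOR 0 = 0

0


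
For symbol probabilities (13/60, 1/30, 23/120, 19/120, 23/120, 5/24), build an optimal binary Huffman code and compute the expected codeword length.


Huffman construction (repeatedly merge the two least-probable nodes; each merge adds 1 bit to every symbol beneath it): 1/30 + 19/120 = 23/120; 23/120 + 23/120 = 23/60; 23/120 + 5/24 = 2/5; 13/60 + 23/60 = 3/5; 2/5 + 3/5 = 1. Resulting codeword lengths (in the order the probabilities were given): (2, 3, 3, 3, 3, 2). L_avg = sum(p_i * l_i) = 13/60*2 + 1/30*3 + 23/120*3 + 19/120*3 + 23/120*3 + 5/24*2 = 103/40 = 2.575

2.575 bits


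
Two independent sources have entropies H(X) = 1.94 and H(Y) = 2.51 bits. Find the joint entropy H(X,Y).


For independent variables, H(X,Y) = H(X) + H(Y) = 1.94 + 2.51 = 4.45

4.45 bits


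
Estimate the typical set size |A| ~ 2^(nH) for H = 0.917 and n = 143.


log2|A_typical| = nH = 143 * 0.917 = 131.131, so |A_typical| ~ 2^131.131 = 2.981e+39

2.981e+39


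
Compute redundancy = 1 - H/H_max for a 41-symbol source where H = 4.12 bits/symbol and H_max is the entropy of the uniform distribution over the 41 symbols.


H_max = log2(K) = log2(41) = 5.3576 bits/symbol. Redundancy = 1 - H/H_max = 1 - 4.12/5.3576 = 1 - 0.769 = 0.231

0.231


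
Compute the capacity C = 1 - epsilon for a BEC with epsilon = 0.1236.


C = 1 - epsilon = 1 - 0.1236 = 0.8764

0.8764 bits


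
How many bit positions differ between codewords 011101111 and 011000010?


Count differing positions: . . . ^ . ^ ^ . ^ = 4 differences

4


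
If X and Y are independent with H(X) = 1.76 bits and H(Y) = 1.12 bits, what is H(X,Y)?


For independent variables, H(X,Y) = H(X) + H(Y) = 1.76 + 1.12 = 2.88

2.88 bits


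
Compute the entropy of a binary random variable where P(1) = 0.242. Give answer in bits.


H = -p*log2(p) - (1-p)*log2(1-p). -0.242*log2(0.242) = 0.495355; -0.758*log2(0.758) = 0.302996. H = 0.495355 + 0.302996 = 0.7984

0.7984 bits


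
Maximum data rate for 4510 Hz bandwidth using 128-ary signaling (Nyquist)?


Rate = 2 * B * log2(M) = 2 * 4510 * 7.0 = 63140.0

63140.0 bps


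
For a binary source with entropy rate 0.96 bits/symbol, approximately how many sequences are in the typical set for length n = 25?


log2|A_typical| = nH = 25 * 0.96 = 24.0, so |A_typical| ~ 2^24.0 = 1.678e+07

1.678e+07


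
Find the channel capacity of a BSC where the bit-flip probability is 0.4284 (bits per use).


H(p) = -p*log2(p) - (1-p)*log2(1-p) = -0.4284*log2(0.4284) - 0.5716*log2(0.5716) = 0.523920 + 0.461237 = 0.9852. C = 1 - H(p) = 1 - 0.9852 = 0.0148

0.0148 bits


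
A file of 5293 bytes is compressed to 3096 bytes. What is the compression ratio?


Ratio = original / compressed = 5293 / 3096 = 1.7096

1.7096


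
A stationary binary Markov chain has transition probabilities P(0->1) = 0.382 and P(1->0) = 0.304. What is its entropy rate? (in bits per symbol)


Stationary distribution: pi_0 = p10/(p01+p10) = 0.4431, pi_1 = 0.5569. Entropy rate H' = pi_0*H(p01) + pi_1*H(p10) = 0.4431*0.9594 + 0.5569*0.8861 = 0.9186

0.9186 bits/symbol


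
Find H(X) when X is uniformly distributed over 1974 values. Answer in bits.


H = log2(n) = log2(1974) = 10.9469

10.9469 bits


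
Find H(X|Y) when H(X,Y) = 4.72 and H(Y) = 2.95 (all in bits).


H(X|Y) = H(X,Y) - H(Y) = 4.72 - 2.95 = 1.77

1.77 bits


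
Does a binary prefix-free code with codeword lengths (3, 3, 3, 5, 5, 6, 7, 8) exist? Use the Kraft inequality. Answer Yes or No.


Kraft sum = sum(2^(-l_i)) = 0.4648, need <= 1. Result: satisfied (a binary prefix-free code with these lengths exists)

Yes


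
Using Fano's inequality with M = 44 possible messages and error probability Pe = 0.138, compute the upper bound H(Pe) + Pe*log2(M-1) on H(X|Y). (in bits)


H(Pe) = -Pe*log2(Pe) - (1-Pe)*log2(1-Pe) = -0.138*log2(0.138) - 0.862*log2(0.862) = 0.394302 + 0.184675 = 0.579. Pe*log2(M-1) = 0.138*log2(43) = 0.748825. Bound = H(Pe) + Pe*log2(M-1) = 0.394302 + 0.184675 + 0.748825 = 1.3278

1.3278 bits


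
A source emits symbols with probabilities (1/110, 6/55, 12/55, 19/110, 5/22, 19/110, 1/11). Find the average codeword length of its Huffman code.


Huffman construction (repeatedly merge the two least-probable nodes; each merge adds 1 bit to every symbol beneath it): 1/110 + 1/11 = 1/10; 1/10 + 6/55 = 23/110; 19/110 + 19/110 = 19/55; 23/110 + 12/55 = 47/110; 5/22 + 19/55 = 63/110; 47/110 + 63/110 = 1. Resulting codeword lengths (in the order the probabilities were given): (4, 3, 2, 3, 2, 3, 4). L_avg = sum(p_i * l_i) = 1/110*4 + 6/55*3 + 12/55*2 + 19/110*3 + 5/22*2 + 19/110*3 + 1/11*4 = 146/55 = 2.6545

2.6545 bits


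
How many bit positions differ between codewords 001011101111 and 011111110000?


Count differing positions: . ^ . ^ . . . ^ ^ ^ ^ ^ = 7 differences

7


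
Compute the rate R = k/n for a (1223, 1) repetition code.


Rate = k/n = 1/1223

1/1223


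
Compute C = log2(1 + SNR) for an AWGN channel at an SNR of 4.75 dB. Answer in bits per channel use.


SNR_linear = 10^(4.75/10) = 2.9854; C = log2(1 + SNR_linear) = log2(1 + 2.9854) = 1.9947

1.9947 bits/channel use


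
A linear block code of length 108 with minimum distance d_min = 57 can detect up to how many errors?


Detection capability = d_min - 1 = 57 - 1 = 56

56 errors


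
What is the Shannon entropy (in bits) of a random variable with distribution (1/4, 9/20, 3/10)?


H = -sum(p_i * log2(p_i)). Terms: -(1/4)*log2(1/4) = 0.500000; -(9/20)*log2(9/20) = 0.518401; -(3/10)*log2(3/10) = 0.521090. H = 0.500000 + 0.518401 + 0.521090 = 1.5395

1.5395 bits


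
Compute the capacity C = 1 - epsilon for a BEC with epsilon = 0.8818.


C = 1 - epsilon = 1 - 0.8818 = 0.1182

0.1182 bits


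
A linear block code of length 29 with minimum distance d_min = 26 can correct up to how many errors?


Correction capability = floor((d-1)/2) = floor((26-1)/2) = 12

12 errors


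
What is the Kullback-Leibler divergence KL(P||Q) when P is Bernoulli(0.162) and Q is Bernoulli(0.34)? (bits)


KL = p*log2(p/q) + (1-p)*log2((1-p)/(1-q)) = 0.162*log2(0.162/0.34) + 0.838*log2(0.838/0.66) = 0.1154

0.1154 bits


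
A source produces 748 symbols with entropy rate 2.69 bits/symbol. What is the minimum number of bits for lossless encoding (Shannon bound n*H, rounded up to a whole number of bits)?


Minimum bits >= n * H = 748 * 2.69 = 2012.12, rounded up to a whole number of bits = 2013

2013 bits


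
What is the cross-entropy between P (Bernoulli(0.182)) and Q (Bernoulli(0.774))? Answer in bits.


H(P,Q) = -p*log2(q) - (1-p)*log2(1-q). -0.182*log2(0.774) = 0.067266; -0.818*log2(0.226) = 1.755105. H(P,Q) = 0.067266 + 1.755105 = 1.8224

1.8224 bits


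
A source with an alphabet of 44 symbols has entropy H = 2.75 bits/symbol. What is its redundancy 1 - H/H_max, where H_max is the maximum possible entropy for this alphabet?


H_max = log2(K) = log2(44) = 5.4594 bits/symbol. Redundancy = 1 - H/H_max = 1 - 2.75/5.4594 = 1 - 0.5037 = 0.4963

0.4963


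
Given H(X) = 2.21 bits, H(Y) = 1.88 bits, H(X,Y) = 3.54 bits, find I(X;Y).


I(X;Y) = H(X) + H(Y) - H(X,Y) = 2.21 + 1.88 - 3.54 = 0.55

0.55 bits


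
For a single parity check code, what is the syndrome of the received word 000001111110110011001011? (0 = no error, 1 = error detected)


Syndrome = XOR of all bits = 0 XOR 0 XOR 0 XOR 0 XOR 0 XOR 1 XOR 1 XOR 1 XOR 1 XOR 1 XOR 1 XOR 0 XOR 1 XOR 1 XOR 0 XOR 0 XOR 1 XOR 1 XOR 0 XOR 0 XOR 1 XOR 0 XOR 1 XOR 1 = 1

1


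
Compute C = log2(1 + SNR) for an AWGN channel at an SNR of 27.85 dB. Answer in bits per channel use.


SNR_linear = 10^(27.85/10) = 609.5369; C = log2(1 + SNR_linear) = log2(1 + 609.5369) = 9.2539

9.2539 bits/channel use


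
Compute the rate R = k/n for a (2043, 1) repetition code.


Rate = k/n = 1/2043

1/2043


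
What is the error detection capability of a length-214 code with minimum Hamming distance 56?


Detection capability = d_min - 1 = 56 - 1 = 55

55 errors


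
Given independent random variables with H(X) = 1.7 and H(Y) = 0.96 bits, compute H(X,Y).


For independent variables, H(X,Y) = H(X) + H(Y) = 1.7 + 0.96 = 2.66

2.66 bits


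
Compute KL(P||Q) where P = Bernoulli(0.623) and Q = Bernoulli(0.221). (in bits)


KL = p*log2(p/q) + (1-p)*log2((1-p)/(1-q)) = 0.623*log2(0.623/0.221) + 0.377*log2(0.377/0.779) = 0.5368

0.5368 bits


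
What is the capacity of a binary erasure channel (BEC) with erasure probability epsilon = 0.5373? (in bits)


C = 1 - epsilon = 1 - 0.5373 = 0.4627

0.4627 bits


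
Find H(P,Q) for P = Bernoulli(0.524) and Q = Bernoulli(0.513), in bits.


H(P,Q) = -p*log2(q) - (1-p)*log2(1-q). -0.524*log2(0.513) = 0.504596; -0.476*log2(0.487) = 0.494091. H(P,Q) = 0.504596 + 0.494091 = 0.9987

0.9987 bits


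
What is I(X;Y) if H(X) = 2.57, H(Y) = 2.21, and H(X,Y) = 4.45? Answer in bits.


I(X;Y) = H(X) + H(Y) - H(X,Y) = 2.57 + 2.21 - 4.45 = 0.33

0.33 bits


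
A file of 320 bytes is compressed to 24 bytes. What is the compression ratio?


Ratio = original / compressed = 320 / 24 = 13.3333

13.3333


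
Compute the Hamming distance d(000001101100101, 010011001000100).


Count differing positions: . ^ . . ^ . ^ . . ^ . . . . ^ = 5 differences

5


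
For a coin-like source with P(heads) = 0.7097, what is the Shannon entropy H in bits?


H = -p*log2(p) - (1-p)*log2(1-p). -0.7097*log2(0.7097) = 0.351102; -0.2903*log2(0.2903) = 0.518007. H = 0.351102 + 0.518007 = 0.8691

0.8691 bits


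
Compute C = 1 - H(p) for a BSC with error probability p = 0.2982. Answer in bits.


H(p) = -p*log2(p) - (1-p)*log2(1-p) = -0.2982*log2(0.2982) - 0.7018*log2(0.7018) = 0.520552 + 0.358527 = 0.8791. C = 1 - H(p) = 1 - 0.8791 = 0.1209

0.1209 bits


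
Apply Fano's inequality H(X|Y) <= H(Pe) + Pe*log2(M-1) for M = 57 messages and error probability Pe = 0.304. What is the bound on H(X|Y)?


H(Pe) = -Pe*log2(Pe) - (1-Pe)*log2(1-Pe) = -0.304*log2(0.304) - 0.696*log2(0.696) = 0.522228 + 0.363897 = 0.8861. Pe*log2(M-1) = 0.304*log2(56) = 1.765436. Bound = H(Pe) + Pe*log2(M-1) = 0.522228 + 0.363897 + 1.765436 = 2.6516

2.6516 bits


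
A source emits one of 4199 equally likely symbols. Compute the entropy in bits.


H = log2(n) = log2(4199) = 12.0358

12.0358 bits


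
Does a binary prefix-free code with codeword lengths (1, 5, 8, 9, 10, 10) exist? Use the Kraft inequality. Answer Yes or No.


Kraft sum = sum(2^(-l_i)) = 0.5391, need <= 1. Result: satisfied (a binary prefix-free code with these lengths exists)

Yes


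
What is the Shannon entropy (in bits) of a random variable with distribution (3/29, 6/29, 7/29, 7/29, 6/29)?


H = -sum(p_i * log2(p_i)). Terms: -(3/29)*log2(3/29) = 0.338588; -(6/29)*log2(6/29) = 0.470280; -(7/29)*log2(7/29) = 0.494979; -(7/29)*log2(7/29) = 0.494979; -(6/29)*log2(6/29) = 0.470280. H = 0.338588 + 0.470280 + 0.494979 + 0.494979 + 0.470280 = 2.2691

2.2691 bits


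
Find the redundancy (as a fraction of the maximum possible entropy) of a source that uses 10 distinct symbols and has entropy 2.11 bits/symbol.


H_max = log2(K) = log2(10) = 3.3219 bits/symbol. Redundancy = 1 - H/H_max = 1 - 2.11/3.3219 = 1 - 0.6352 = 0.3648

0.3648


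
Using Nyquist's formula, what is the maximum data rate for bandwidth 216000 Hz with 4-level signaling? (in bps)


Rate = 2 * B * log2(M) = 2 * 216000 * 2.0 = 864000.0

864000.0 bps


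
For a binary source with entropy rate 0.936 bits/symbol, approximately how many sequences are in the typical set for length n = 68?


log2|A_typical| = nH = 68 * 0.936 = 63.648, so |A_typical| ~ 2^63.648 = 1.445e+19

1.445e+19


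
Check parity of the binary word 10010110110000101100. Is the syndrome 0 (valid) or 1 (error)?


Syndrome = XOR of all bits = 1 XOR 0 XOR 0 XOR 1 XOR 0 XOR 1 XOR 1 XOR 0 XOR 1 XOR 1 XOR 0 XOR 0 XOR 0 XOR 0 XOR 1 XOR 0 XOR 1 XOR 1 XOR 0 XOR 0 = 1

1


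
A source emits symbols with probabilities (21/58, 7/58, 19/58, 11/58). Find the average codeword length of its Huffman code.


Huffman construction (repeatedly merge the two least-probable nodes; each merge adds 1 bit to every symbol beneath it): 7/58 + 11/58 = 9/29; 9/29 + 19/58 = 37/58; 21/58 + 37/58 = 1. Resulting codeword lengths (in the order the probabilities were given): (1, 3, 2, 3). L_avg = sum(p_i * l_i) = 21/58*1 + 7/58*3 + 19/58*2 + 11/58*3 = 113/58 = 1.9483

1.9483 bits


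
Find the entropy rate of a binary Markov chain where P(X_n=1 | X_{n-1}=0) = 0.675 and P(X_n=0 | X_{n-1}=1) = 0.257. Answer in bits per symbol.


Stationary distribution: pi_0 = p10/(p01+p10) = 0.2758, pi_1 = 0.7242. Entropy rate H' = pi_0*H(p01) + pi_1*H(p10) = 0.2758*0.9097 + 0.7242*0.8222 = 0.8463

0.8463 bits/symbol


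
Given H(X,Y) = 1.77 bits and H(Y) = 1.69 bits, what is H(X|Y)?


H(X|Y) = H(X,Y) - H(Y) = 1.77 - 1.69 = 0.08

0.08 bits


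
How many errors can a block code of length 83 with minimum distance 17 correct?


Correction capability = floor((d-1)/2) = floor((17-1)/2) = 8

8 errors


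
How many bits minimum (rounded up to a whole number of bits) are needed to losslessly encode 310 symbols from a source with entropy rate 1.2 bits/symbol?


Minimum bits >= n * H = 310 * 1.2 = 372.0, rounded up to a whole number of bits = 372

372 bits


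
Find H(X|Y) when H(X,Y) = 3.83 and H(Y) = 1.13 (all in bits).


H(X|Y) = H(X,Y) - H(Y) = 3.83 - 1.13 = 2.7

2.7 bits


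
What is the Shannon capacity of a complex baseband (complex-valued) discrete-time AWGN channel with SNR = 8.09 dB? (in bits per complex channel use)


SNR_linear = 10^(8.09/10) = 6.4417; C = log2(1 + SNR_linear) = log2(1 + 6.4417) = 2.8956

2.8956 bits/channel use


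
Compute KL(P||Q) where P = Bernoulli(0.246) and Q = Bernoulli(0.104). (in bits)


KL = p*log2(p/q) + (1-p)*log2((1-p)/(1-q)) = 0.246*log2(0.246/0.104) + 0.754*log2(0.754/0.896) = 0.1179

0.1179 bits


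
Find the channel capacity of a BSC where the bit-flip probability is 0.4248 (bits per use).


H(p) = -p*log2(p) - (1-p)*log2(1-p) = -0.4248*log2(0.4248) - 0.5752*log2(0.5752) = 0.524689 + 0.458932 = 0.9836. C = 1 - H(p) = 1 - 0.9836 = 0.0164

0.0164 bits


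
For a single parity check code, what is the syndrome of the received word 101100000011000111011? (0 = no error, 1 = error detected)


Syndrome = XOR of all bits = 1 XOR 0 XOR 1 XOR 1 XOR 0 XOR 0 XOR 0 XOR 0 XOR 0 XOR 0 XOR 1 XOR 1 XOR 0 XOR 0 XOR 0 XOR 1 XOR 1 XOR 1 XOR 0 XOR 1 XOR 1 = 0

0


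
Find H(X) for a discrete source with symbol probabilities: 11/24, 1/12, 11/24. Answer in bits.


H = -sum(p_i * log2(p_i)). Terms: -(11/24)*log2(11/24) = 0.515868; -(1/12)*log2(1/12) = 0.298747; -(11/24)*log2(11/24) = 0.515868. H = 0.515868 + 0.298747 + 0.515868 = 1.3305

1.3305 bits


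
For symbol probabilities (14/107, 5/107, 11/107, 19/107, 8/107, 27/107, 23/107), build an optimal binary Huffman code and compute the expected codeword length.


Huffman construction (repeatedly merge the two least-probable nodes; each merge adds 1 bit to every symbol beneath it): 5/107 + 8/107 = 13/107; 11/107 + 13/107 = 24/107; 14/107 + 19/107 = 33/107; 23/107 + 24/107 = 47/107; 27/107 + 33/107 = 60/107; 47/107 + 60/107 = 1. Resulting codeword lengths (in the order the probabilities were given): (3, 4, 3, 3, 4, 2, 2). L_avg = sum(p_i * l_i) = 14/107*3 + 5/107*4 + 11/107*3 + 19/107*3 + 8/107*4 + 27/107*2 + 23/107*2 = 284/107 = 2.6542

2.6542 bits


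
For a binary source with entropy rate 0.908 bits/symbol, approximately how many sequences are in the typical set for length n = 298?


log2|A_typical| = nH = 298 * 0.908 = 270.584, so |A_typical| ~ 2^270.584 = 2.844e+81

2.844e+81


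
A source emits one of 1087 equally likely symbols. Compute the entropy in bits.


H = log2(n) = log2(1087) = 10.0861

10.0861 bits


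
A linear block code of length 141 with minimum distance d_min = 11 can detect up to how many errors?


Detection capability = d_min - 1 = 11 - 1 = 10

10 errors


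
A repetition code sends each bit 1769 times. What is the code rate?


Rate = k/n = 1/1769

1/1769


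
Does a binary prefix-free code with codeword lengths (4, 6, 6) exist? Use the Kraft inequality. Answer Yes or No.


Kraft sum = sum(2^(-l_i)) = 0.0938, need <= 1. Result: satisfied (a binary prefix-free code with these lengths exists)

Yes


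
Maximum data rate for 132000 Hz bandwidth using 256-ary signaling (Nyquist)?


Rate = 2 * B * log2(M) = 2 * 132000 * 8.0 = 2112000.0

2112000.0 bps


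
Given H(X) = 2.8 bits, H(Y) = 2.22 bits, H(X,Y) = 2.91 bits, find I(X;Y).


I(X;Y) = H(X) + H(Y) - H(X,Y) = 2.8 + 2.22 - 2.91 = 2.11

2.11 bits


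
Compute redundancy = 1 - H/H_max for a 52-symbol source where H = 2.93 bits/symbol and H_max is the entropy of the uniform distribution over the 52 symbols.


H_max = log2(K) = log2(52) = 5.7004 bits/symbol. Redundancy = 1 - H/H_max = 1 - 2.93/5.7004 = 1 - 0.514 = 0.486

0.486


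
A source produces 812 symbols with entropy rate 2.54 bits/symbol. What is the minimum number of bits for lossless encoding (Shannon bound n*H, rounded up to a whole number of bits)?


Minimum bits >= n * H = 812 * 2.54 = 2062.48, rounded up to a whole number of bits = 2063

2063 bits


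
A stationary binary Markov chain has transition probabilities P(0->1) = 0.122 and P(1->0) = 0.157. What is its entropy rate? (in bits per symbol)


Stationary distribution: pi_0 = p10/(p01+p10) = 0.5627, pi_1 = 0.4373. Entropy rate H' = pi_0*H(p01) + pi_1*H(p10) = 0.5627*0.5351 + 0.4373*0.6271 = 0.5753

0.5753 bits/symbol


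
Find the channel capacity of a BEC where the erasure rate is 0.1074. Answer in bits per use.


C = 1 - epsilon = 1 - 0.1074 = 0.8926

0.8926 bits


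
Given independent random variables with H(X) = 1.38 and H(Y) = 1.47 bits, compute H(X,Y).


For independent variables, H(X,Y) = H(X) + H(Y) = 1.38 + 1.47 = 2.85

2.85 bits


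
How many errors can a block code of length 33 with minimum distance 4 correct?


Correction capability = floor((d-1)/2) = floor((4-1)/2) = 1

1 errors


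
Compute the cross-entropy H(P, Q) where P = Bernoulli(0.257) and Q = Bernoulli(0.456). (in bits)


H(P,Q) = -p*log2(q) - (1-p)*log2(1-q). -0.257*log2(0.456) = 0.291154; -0.743*log2(0.544) = 0.652593. H(P,Q) = 0.291154 + 0.652593 = 0.9437

0.9437 bits


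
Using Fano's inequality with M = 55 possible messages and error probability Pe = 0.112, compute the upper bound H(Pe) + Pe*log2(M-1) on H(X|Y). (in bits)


H(Pe) = -Pe*log2(Pe) - (1-Pe)*log2(1-Pe) = -0.112*log2(0.112) - 0.888*log2(0.888) = 0.353744 + 0.152175 = 0.5059. Pe*log2(M-1) = 0.112*log2(54) = 0.644547. Bound = H(Pe) + Pe*log2(M-1) = 0.353744 + 0.152175 + 0.644547 = 1.1505

1.1505 bits


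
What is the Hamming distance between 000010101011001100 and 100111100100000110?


Count differing positions: ^ . . ^ . ^ . . ^ ^ ^ ^ . . ^ . ^ . = 9 differences

9


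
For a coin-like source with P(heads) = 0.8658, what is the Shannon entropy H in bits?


H = -p*log2(p) - (1-p)*log2(1-p). -0.8658*log2(0.8658) = 0.179995; -0.1342*log2(0.1342) = 0.388850. H = 0.179995 + 0.388850 = 0.5688

0.5688 bits


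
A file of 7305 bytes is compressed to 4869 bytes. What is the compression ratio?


Ratio = original / compressed = 7305 / 4869 = 1.5003

1.5003


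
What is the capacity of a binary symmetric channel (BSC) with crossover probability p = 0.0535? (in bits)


H(p) = -p*log2(p) - (1-p)*log2(1-p) = -0.0535*log2(0.0535) - 0.9465*log2(0.9465) = 0.226001 + 0.075082 = 0.3011. C = 1 - H(p) = 1 - 0.3011 = 0.6989

0.6989 bits


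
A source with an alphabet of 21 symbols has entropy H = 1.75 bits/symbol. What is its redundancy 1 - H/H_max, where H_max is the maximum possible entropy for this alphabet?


H_max = log2(K) = log2(21) = 4.3923 bits/symbol. Redundancy = 1 - H/H_max = 1 - 1.75/4.3923 = 1 - 0.3984 = 0.6016

0.6016


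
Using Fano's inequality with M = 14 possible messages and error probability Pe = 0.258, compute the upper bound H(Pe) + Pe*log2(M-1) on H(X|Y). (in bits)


H(Pe) = -Pe*log2(Pe) - (1-Pe)*log2(1-Pe) = -0.258*log2(0.258) - 0.742*log2(0.742) = 0.504276 + 0.319438 = 0.8237. Pe*log2(M-1) = 0.258*log2(13) = 0.954713. Bound = H(Pe) + Pe*log2(M-1) = 0.504276 + 0.319438 + 0.954713 = 1.7784

1.7784 bits


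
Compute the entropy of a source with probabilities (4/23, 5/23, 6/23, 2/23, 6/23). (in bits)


H = -sum(p_i * log2(p_i)). Terms: -(4/23)*log2(4/23) = 0.438880; -(5/23)*log2(5/23) = 0.478616; -(6/23)*log2(6/23) = 0.505722; -(2/23)*log2(2/23) = 0.306397; -(6/23)*log2(6/23) = 0.505722. H = 0.438880 + 0.478616 + 0.505722 + 0.306397 + 0.505722 = 2.2353

2.2353 bits


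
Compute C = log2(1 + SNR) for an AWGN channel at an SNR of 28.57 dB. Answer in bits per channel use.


SNR_linear = 10^(28.57/10) = 719.449; C = log2(1 + SNR_linear) = log2(1 + 719.449) = 9.4928

9.4928 bits/channel use


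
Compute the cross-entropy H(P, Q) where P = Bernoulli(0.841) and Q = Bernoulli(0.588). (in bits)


H(P,Q) = -p*log2(q) - (1-p)*log2(1-q). -0.841*log2(0.588) = 0.644300; -0.159*log2(0.412) = 0.203406. H(P,Q) = 0.644300 + 0.203406 = 0.8477

0.8477 bits


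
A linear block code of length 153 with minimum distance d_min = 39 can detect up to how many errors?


Detection capability = d_min - 1 = 39 - 1 = 38

38 errors
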